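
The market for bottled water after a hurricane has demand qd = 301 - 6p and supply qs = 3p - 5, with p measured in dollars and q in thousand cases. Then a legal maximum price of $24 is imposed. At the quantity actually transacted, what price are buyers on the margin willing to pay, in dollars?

39

Equilibrium: 301 - 6p = 3p - 5, so 306 = 9p and p* = 34, q* = 97.
Since 24 < 34, the ceiling is binding.
At p = 24: qd = 301 - 6·24 = 157 and qs = 3·24 - 5 = 67.
Only 67 units reach the market. On the demand curve, the marginal buyer's willingness to pay at q = 67 is (301 - 67)/6 = 39.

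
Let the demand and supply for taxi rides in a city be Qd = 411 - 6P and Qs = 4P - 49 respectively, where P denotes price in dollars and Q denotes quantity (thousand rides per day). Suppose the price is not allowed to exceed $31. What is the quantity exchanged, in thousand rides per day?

75

In a free market, 411 - 6P = 4P - 49 gives the equilibrium P* = 46, Q* = 135.
The ceiling of 31 is below the equilibrium price 46, so it binds.
At P = 31: Qd = 411 - 6·31 = 225 and Qs = 4·31 - 49 = 75.
The quantity actually transacted is the short side, supply: 75.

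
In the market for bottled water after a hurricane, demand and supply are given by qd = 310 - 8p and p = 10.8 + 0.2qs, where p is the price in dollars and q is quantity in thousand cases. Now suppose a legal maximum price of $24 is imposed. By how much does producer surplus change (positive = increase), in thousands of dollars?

Rearranging supply gives qs = 5p - 54. In a free market, 310 - 8p = 5p - 54 gives the equilibrium p* = 28, q* = 86.
Because the ceiling (24) lies below the market-clearing price, it is binding.
At p = 24: qd = 310 - 8·24 = 118 and qs = 5·24 - 54 = 66.
Producer surplus without the control is ½ · (28 - 10.8) · 86 = 739.6.
With the ceiling, producers sell 66 units at 24, so PS = ½ · (24 - 10.8) · 66 = 435.6.
Change in producer surplus = 435.6 - 739.6 = -304.

-304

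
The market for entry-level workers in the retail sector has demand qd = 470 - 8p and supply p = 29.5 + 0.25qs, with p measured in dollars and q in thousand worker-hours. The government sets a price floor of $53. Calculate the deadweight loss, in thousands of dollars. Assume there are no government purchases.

192

Rearranging supply gives qs = 4p - 118. Without the control the market clears where 470 - 8p = 4p - 118, i.e. p* = 49 and q* = 78.
Since 53 > 49, the floor is binding.
At p = 53: qd = 470 - 8·53 = 46 and qs = 4·53 - 118 = 94.
Quantity traded falls to 46. At q = 46 the demand price is (470 - 46)/8 = 53 and the supply price is (118 + 46)/4 = 41.
Deadweight loss = ½ · (53 - 41) · (78 - 46) = ½ · 12 · 32 = 192.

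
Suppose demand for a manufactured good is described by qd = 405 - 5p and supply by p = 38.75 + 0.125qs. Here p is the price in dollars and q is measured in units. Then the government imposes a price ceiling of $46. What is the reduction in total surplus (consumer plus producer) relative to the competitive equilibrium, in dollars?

842.4

Rearranging supply gives qs = 8p - 310. Without the control the market clears where 405 - 5p = 8p - 310, i.e. p* = 55 and q* = 130.
Because the ceiling (46) lies below the market-clearing price, it is binding.
At p = 46: qd = 405 - 5·46 = 175 and qs = 8·46 - 310 = 58.
Quantity traded falls to 58. At q = 58 the demand price is (405 - 58)/5 = 69.4 and the supply price is (310 + 58)/8 = 46.
Deadweight loss = ½ · (69.4 - 46) · (130 - 58) = ½ · 23.4 · 72 = 842.4.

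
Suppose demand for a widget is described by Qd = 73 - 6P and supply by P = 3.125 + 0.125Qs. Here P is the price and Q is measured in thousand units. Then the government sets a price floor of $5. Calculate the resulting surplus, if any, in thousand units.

Rearranging supply gives Qs = 8P - 25. Setting quantity demanded equal to quantity supplied, 73 - 6P = 8P - 25, gives P* = 7 and Q* = 31.
Since 5 is below P* = 7, the floor does not bind and the free-market outcome prevails.
Since the control does not bind, there is no surplus.

0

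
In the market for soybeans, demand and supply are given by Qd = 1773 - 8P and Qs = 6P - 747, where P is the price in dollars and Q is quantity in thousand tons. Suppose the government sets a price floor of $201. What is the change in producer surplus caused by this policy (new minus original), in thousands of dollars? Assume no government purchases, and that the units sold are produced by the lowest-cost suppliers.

1113

Equilibrium: 1773 - 8P = 6P - 747, so 2520 = 14P and P* = 180, Q* = 333.
The floor of 201 is above the equilibrium price 180, so it binds.
At P = 201: Qd = 1773 - 8·201 = 165 and Qs = 6·201 - 747 = 459.
Producer surplus without the control is ½ · (180 - 124.5) · 333 = 9240.75.
With the floor, 165 units are sold at 201. The supply price at Q = 165 is 152, so PS = ½ · [(201 - 124.5) + (201 - 152)] · 165 = 10353.75.
Change in producer surplus = 10353.75 - 9240.75 = 1113.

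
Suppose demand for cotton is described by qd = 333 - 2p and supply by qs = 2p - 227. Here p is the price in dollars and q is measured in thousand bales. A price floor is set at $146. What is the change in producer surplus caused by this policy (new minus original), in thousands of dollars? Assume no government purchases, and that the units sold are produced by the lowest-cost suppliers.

Equilibrium: 333 - 2p = 2p - 227, so 560 = 4p and p* = 140, q* = 53.
Since 146 > 140, the floor is binding.
At p = 146: qd = 333 - 2·146 = 41 and qs = 2·146 - 227 = 65.
Producer surplus without the control is ½ · (140 - 113.5) · 53 = 702.25.
With the floor, 41 units are sold at 146. The supply price at q = 41 is 134, so PS = ½ · [(146 - 113.5) + (146 - 134)] · 41 = 912.25.
Change in producer surplus = 912.25 - 702.25 = 210.

210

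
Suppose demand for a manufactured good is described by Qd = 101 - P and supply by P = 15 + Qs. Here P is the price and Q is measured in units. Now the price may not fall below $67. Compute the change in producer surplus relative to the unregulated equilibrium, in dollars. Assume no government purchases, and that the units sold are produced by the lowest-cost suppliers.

265.5

Rearranging supply gives Qs = P - 15. Setting quantity demanded equal to quantity supplied, 101 - P = P - 15, gives P* = 58 and Q* = 43.
Because the floor (67) lies above the market-clearing price, it is binding.
At P = 67: Qd = 101 - 67 = 34 and Qs = 67 - 15 = 52.
Producer surplus without the control is ½ · (58 - 15) · 43 = 924.5.
With the floor, 34 units are sold at 67. The supply price at Q = 34 is 49, so PS = ½ · [(67 - 15) + (67 - 49)] · 34 = 1190.
Change in producer surplus = 1190 - 924.5 = 265.5.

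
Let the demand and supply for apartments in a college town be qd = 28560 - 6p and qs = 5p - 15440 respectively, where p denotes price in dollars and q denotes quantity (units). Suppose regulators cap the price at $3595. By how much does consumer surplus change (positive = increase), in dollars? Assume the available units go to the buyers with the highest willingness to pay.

684956.25

Equilibrium: 28560 - 6p = 5p - 15440, so 44000 = 11p and p* = 4000, q* = 4560.
Because the ceiling (3595) lies below the market-clearing price, it is binding.
At p = 3595: qd = 28560 - 6·3595 = 6990 and qs = 5·3595 - 15440 = 2535.
Consumer surplus without the control is ½ · (4760 - 4000) · 4560 = 1732800.
With the ceiling, 2535 units are sold at 3595 (assume they go to the highest-value buyers). The demand price at q = 2535 is 4337.5, so CS = ½ · [(4760 - 3595) + (4337.5 - 3595)] · 2535 = 2417756.25.
Change in consumer surplus = 2417756.25 - 1732800 = 684956.25.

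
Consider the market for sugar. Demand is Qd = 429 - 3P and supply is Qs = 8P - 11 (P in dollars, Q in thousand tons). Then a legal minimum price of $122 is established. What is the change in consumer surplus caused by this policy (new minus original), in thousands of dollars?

-15252

Setting quantity demanded equal to quantity supplied, 429 - 3P = 8P - 11, gives P* = 40 and Q* = 309.
Because the floor (122) lies above the market-clearing price, it is binding.
At P = 122: Qd = 429 - 3·122 = 63 and Qs = 8·122 - 11 = 965.
Consumer surplus without the control is ½ · (143 - 40) · 309 = 15913.5.
With the floor, consumers buy 63 units at 122, so CS = ½ · (143 - 122) · 63 = 661.5.
Change in consumer surplus = 661.5 - 15913.5 = -15252.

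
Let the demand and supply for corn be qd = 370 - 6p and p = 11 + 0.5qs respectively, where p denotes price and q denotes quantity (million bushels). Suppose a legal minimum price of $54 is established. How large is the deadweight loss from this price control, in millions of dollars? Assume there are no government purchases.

300

Rearranging supply gives qs = 2p - 22. In a free market, 370 - 6p = 2p - 22 gives the equilibrium p* = 49, q* = 76.
Since 54 > 49, the floor is binding.
At p = 54: qd = 370 - 6·54 = 46 and qs = 2·54 - 22 = 86.
Quantity traded falls to 46. At q = 46 the demand price is (370 - 46)/6 = 54 and the supply price is (22 + 46)/2 = 34.
Deadweight loss = ½ · (54 - 34) · (76 - 46) = ½ · 20 · 30 = 300.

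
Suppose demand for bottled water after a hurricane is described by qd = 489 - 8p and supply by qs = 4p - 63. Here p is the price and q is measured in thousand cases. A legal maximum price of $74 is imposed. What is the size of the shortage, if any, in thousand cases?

Without the control the market clears where 489 - 8p = 4p - 63, i.e. p* = 46 and q* = 121.
Since 74 is above p* = 46, the ceiling does not bind and the free-market outcome prevails.
Since the control does not bind, there is no shortage.

0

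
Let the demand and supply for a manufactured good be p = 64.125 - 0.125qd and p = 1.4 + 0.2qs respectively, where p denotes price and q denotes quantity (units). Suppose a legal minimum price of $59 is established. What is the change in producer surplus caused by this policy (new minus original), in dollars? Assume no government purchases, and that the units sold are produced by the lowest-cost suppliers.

-1531.4

Rearranging demand gives qd = 513 - 8p; rearranging supply gives qs = 5p - 7. Equilibrium: 513 - 8p = 5p - 7, so 520 = 13p and p* = 40, q* = 193.
Since 59 > 40, the floor is binding.
At p = 59: qd = 513 - 8·59 = 41 and qs = 5·59 - 7 = 288.
Producer surplus without the control is ½ · (40 - 1.4) · 193 = 3724.9.
With the floor, 41 units are sold at 59. The supply price at q = 41 is 9.6, so PS = ½ · [(59 - 1.4) + (59 - 9.6)] · 41 = 2193.5.
Change in producer surplus = 2193.5 - 3724.9 = -1531.4.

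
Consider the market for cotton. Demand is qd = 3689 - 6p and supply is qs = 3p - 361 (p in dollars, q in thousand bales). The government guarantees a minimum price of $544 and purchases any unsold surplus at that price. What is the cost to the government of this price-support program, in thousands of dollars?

460224

Setting quantity demanded equal to quantity supplied, 3689 - 6p = 3p - 361, gives p* = 450 and q* = 989.
Because the floor (544) lies above the market-clearing price, it is binding.
At p = 544: qd = 3689 - 6·544 = 425 and qs = 3·544 - 361 = 1271.
Surplus = qs - qd = 846.
Government expenditure = surplus × support price = 846 × 544 = 460224.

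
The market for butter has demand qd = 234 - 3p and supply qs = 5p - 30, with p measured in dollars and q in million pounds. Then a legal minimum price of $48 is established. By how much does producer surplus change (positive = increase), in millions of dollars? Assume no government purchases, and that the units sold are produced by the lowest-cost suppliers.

Without the control the market clears where 234 - 3p = 5p - 30, i.e. p* = 33 and q* = 135.
Because the floor (48) lies above the market-clearing price, it is binding.
At p = 48: qd = 234 - 3·48 = 90 and qs = 5·48 - 30 = 210.
Producer surplus without the control is ½ · (33 - 6) · 135 = 1822.5.
With the floor, 90 units are sold at 48. The supply price at q = 90 is 24, so PS = ½ · [(48 - 6) + (48 - 24)] · 90 = 2970.
Change in producer surplus = 2970 - 1822.5 = 1147.5.

1147.5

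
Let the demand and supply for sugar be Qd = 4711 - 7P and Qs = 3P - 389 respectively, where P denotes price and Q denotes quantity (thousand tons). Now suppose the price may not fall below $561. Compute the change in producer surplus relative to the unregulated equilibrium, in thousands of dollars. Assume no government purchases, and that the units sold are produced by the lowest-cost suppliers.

In a free market, 4711 - 7P = 3P - 389 gives the equilibrium P* = 510, Q* = 1141.
Because the floor (561) lies above the market-clearing price, it is binding.
At P = 561: Qd = 4711 - 7·561 = 784 and Qs = 3·561 - 389 = 1294.
Producer surplus without the control is ½ · (510 - 389/3) · 1141 = 1301881/6.
With the floor, 784 units are sold at 561. The supply price at Q = 784 is 391, so PS = ½ · [(561 - 389/3) + (561 - 391)] · 784 = 707168/3.
Change in producer surplus = 707168/3 - 1301881/6 = 18742.5.

18742.5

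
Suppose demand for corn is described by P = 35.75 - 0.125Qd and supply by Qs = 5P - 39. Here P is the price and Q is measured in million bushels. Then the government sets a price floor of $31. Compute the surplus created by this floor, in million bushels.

Rearranging demand gives Qd = 286 - 8P. In a free market, 286 - 8P = 5P - 39 gives the equilibrium P* = 25, Q* = 86.
The floor of 31 is above the equilibrium price 25, so it binds.
At P = 31: Qd = 286 - 8·31 = 38 and Qs = 5·31 - 39 = 116.
Surplus = Qs - Qd = 116 - 38 = 78.

78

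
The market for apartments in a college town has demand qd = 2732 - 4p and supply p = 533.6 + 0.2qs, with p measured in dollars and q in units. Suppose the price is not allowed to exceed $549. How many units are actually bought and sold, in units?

Rearranging supply gives qs = 5p - 2668. Equilibrium: 2732 - 4p = 5p - 2668, so 5400 = 9p and p* = 600, q* = 332.
Since 549 < 600, the ceiling is binding.
At p = 549: qd = 2732 - 4·549 = 536 and qs = 5·549 - 2668 = 77.
The quantity actually transacted is the short side, supply: 77.

77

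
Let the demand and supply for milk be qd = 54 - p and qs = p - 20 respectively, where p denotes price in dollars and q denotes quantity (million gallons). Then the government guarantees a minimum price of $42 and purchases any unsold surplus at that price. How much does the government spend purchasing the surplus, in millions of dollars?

In a free market, 54 - p = p - 20 gives the equilibrium p* = 37, q* = 17.
Since 42 > 37, the floor is binding.
At p = 42: qd = 54 - 42 = 12 and qs = 42 - 20 = 22.
Surplus = qs - qd = 10.
Government expenditure = surplus × support price = 10 × 42 = 420.

420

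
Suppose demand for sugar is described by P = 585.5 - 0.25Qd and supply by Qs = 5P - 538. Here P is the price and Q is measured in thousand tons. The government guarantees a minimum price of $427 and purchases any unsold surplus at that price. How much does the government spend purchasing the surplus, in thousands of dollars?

411201

Rearranging demand gives Qd = 2342 - 4P. Without the control the market clears where 2342 - 4P = 5P - 538, i.e. P* = 320 and Q* = 1062.
The floor of 427 is above the equilibrium price 320, so it binds.
At P = 427: Qd = 2342 - 4·427 = 634 and Qs = 5·427 - 538 = 1597.
Surplus = Qs - Qd = 963.
Government expenditure = surplus × support price = 963 × 427 = 411201.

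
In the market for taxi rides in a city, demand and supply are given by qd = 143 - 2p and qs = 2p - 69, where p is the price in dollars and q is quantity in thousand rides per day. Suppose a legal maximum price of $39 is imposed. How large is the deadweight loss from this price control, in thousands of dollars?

392

Without the control the market clears where 143 - 2p = 2p - 69, i.e. p* = 53 and q* = 37.
The ceiling of 39 is below the equilibrium price 53, so it binds.
At p = 39: qd = 143 - 2·39 = 65 and qs = 2·39 - 69 = 9.
Quantity traded falls to 9. At q = 9 the demand price is (143 - 9)/2 = 67 and the supply price is (69 + 9)/2 = 39.
Deadweight loss = ½ · (67 - 39) · (37 - 9) = ½ · 28 · 28 = 392.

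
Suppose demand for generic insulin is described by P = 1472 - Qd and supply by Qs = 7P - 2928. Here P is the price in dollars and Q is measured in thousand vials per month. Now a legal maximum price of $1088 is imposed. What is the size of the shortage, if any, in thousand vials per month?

0

Rearranging demand gives Qd = 1472 - P. Without the control the market clears where 1472 - P = 7P - 2928, i.e. P* = 550 and Q* = 922.
Since 1088 is above P* = 550, the ceiling does not bind and the free-market outcome prevails.
Since the control does not bind, there is no shortage.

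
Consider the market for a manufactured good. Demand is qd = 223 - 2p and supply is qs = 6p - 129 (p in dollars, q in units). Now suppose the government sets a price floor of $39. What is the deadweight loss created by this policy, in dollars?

0

Setting quantity demanded equal to quantity supplied, 223 - 2p = 6p - 129, gives p* = 44 and q* = 135.
The floor of 39 is below the equilibrium price 44, so it is not binding; the market clears at p* = 44, q* = 135.
Since the control does not bind, no trades are prevented and deadweight loss is zero.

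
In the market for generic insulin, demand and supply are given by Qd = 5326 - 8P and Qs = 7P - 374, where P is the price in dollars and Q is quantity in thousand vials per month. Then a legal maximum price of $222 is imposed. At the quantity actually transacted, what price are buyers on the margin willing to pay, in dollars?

Without the control the market clears where 5326 - 8P = 7P - 374, i.e. P* = 380 and Q* = 2286.
Because the ceiling (222) lies below the market-clearing price, it is binding.
At P = 222: Qd = 5326 - 8·222 = 3550 and Qs = 7·222 - 374 = 1180.
Only 1180 units reach the market. On the demand curve, the marginal buyer's willingness to pay at Q = 1180 is (5326 - 1180)/8 = 518.25.

518.25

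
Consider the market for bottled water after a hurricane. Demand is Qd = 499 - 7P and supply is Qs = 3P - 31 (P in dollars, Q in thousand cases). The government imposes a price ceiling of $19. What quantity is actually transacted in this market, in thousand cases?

Setting quantity demanded equal to quantity supplied, 499 - 7P = 3P - 31, gives P* = 53 and Q* = 128.
The ceiling of 19 is below the equilibrium price 53, so it binds.
At P = 19: Qd = 499 - 7·19 = 366 and Qs = 3·19 - 31 = 26.
The quantity actually transacted is the short side, supply: 26.

26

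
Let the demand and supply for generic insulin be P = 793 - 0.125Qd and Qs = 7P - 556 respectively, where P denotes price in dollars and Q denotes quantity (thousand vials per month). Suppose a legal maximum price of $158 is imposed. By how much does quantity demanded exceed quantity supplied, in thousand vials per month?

Rearranging demand gives Qd = 6344 - 8P. Equilibrium: 6344 - 8P = 7P - 556, so 6900 = 15P and P* = 460, Q* = 2664.
Since 158 < 460, the ceiling is binding.
At P = 158: Qd = 6344 - 8·158 = 5080 and Qs = 7·158 - 556 = 550.
Shortage = Qd - Qs = 5080 - 550 = 4530.

4530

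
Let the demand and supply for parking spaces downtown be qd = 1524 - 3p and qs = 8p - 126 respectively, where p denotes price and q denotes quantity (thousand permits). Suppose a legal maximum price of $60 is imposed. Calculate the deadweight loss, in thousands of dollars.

In a free market, 1524 - 3p = 8p - 126 gives the equilibrium p* = 150, q* = 1074.
The ceiling of 60 is below the equilibrium price 150, so it binds.
At p = 60: qd = 1524 - 3·60 = 1344 and qs = 8·60 - 126 = 354.
Quantity traded falls to 354. At q = 354 the demand price is (1524 - 354)/3 = 390 and the supply price is (126 + 354)/8 = 60.
Deadweight loss = ½ · (390 - 60) · (1074 - 354) = ½ · 330 · 720 = 118800.

118800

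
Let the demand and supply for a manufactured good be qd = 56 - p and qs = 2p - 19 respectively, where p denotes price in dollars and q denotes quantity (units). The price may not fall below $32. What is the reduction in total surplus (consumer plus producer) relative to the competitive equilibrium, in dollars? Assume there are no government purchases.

In a free market, 56 - p = 2p - 19 gives the equilibrium p* = 25, q* = 31.
The floor of 32 is above the equilibrium price 25, so it binds.
At p = 32: qd = 56 - 32 = 24 and qs = 2·32 - 19 = 45.
Quantity traded falls to 24. At q = 24 the demand price is 56 - 24 = 32 and the supply price is (19 + 24)/2 = 21.5.
Deadweight loss = ½ · (32 - 21.5) · (31 - 24) = ½ · 10.5 · 7 = 36.75.

36.75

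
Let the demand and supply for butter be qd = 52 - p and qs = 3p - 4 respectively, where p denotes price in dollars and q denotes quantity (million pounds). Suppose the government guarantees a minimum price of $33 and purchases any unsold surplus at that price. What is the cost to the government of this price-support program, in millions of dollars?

2508

Setting quantity demanded equal to quantity supplied, 52 - p = 3p - 4, gives p* = 14 and q* = 38.
Since 33 > 14, the floor is binding.
At p = 33: qd = 52 - 33 = 19 and qs = 3·33 - 4 = 95.
Surplus = qs - qd = 76.
Government expenditure = surplus × support price = 76 × 33 = 2508.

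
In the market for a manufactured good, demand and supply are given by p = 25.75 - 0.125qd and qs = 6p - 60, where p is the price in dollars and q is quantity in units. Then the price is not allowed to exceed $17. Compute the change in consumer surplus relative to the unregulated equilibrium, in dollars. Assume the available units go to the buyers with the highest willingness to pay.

Rearranging demand gives qd = 206 - 8p. Setting quantity demanded equal to quantity supplied, 206 - 8p = 6p - 60, gives p* = 19 and q* = 54.
The ceiling of 17 is below the equilibrium price 19, so it binds.
At p = 17: qd = 206 - 8·17 = 70 and qs = 6·17 - 60 = 42.
Consumer surplus without the control is ½ · (25.75 - 19) · 54 = 182.25.
With the ceiling, 42 units are sold at 17 (assume they go to the highest-value buyers). The demand price at q = 42 is 20.5, so CS = ½ · [(25.75 - 17) + (20.5 - 17)] · 42 = 257.25.
Change in consumer surplus = 257.25 - 182.25 = 75.

75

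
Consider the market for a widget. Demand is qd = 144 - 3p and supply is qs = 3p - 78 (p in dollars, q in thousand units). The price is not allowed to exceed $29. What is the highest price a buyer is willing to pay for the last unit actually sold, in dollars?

45

In a free market, 144 - 3p = 3p - 78 gives the equilibrium p* = 37, q* = 33.
Since 29 < 37, the ceiling is binding.
At p = 29: qd = 144 - 3·29 = 57 and qs = 3·29 - 78 = 9.
Only 9 units reach the market. On the demand curve, the marginal buyer's willingness to pay at q = 9 is (144 - 9)/3 = 45.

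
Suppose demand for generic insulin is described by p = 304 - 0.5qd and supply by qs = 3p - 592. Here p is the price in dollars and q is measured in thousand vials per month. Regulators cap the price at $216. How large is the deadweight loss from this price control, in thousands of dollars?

2160

Rearranging demand gives qd = 608 - 2p. Without the control the market clears where 608 - 2p = 3p - 592, i.e. p* = 240 and q* = 128.
Since 216 < 240, the ceiling is binding.
At p = 216: qd = 608 - 2·216 = 176 and qs = 3·216 - 592 = 56.
Quantity traded falls to 56. At q = 56 the demand price is (608 - 56)/2 = 276 and the supply price is (592 + 56)/3 = 216.
Deadweight loss = ½ · (276 - 216) · (128 - 56) = ½ · 60 · 72 = 2160.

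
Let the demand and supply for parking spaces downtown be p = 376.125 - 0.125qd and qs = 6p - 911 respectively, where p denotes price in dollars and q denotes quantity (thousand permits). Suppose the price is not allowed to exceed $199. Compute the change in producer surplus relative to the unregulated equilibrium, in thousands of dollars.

-42606

Rearranging demand gives qd = 3009 - 8p. Setting quantity demanded equal to quantity supplied, 3009 - 8p = 6p - 911, gives p* = 280 and q* = 769.
Because the ceiling (199) lies below the market-clearing price, it is binding.
At p = 199: qd = 3009 - 8·199 = 1417 and qs = 6·199 - 911 = 283.
Producer surplus without the control is ½ · (280 - 911/6) · 769 = 591361/12.
With the ceiling, producers sell 283 units at 199, so PS = ½ · (199 - 911/6) · 283 = 80089/12.
Change in producer surplus = 80089/12 - 591361/12 = -42606.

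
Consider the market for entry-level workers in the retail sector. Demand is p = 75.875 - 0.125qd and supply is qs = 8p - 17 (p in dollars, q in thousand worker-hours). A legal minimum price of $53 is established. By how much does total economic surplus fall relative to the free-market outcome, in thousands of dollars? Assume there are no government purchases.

Rearranging demand gives qd = 607 - 8p. Setting quantity demanded equal to quantity supplied, 607 - 8p = 8p - 17, gives p* = 39 and q* = 295.
Because the floor (53) lies above the market-clearing price, it is binding.
At p = 53: qd = 607 - 8·53 = 183 and qs = 8·53 - 17 = 407.
Quantity traded falls to 183. At q = 183 the demand price is (607 - 183)/8 = 53 and the supply price is (17 + 183)/8 = 25.
Deadweight loss = ½ · (53 - 25) · (295 - 183) = ½ · 28 · 112 = 1568.

1568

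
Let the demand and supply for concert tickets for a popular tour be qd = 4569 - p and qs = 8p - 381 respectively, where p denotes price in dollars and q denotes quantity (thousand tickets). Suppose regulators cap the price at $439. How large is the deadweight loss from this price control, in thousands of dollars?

Equilibrium: 4569 - p = 8p - 381, so 4950 = 9p and p* = 550, q* = 4019.
The ceiling of 439 is below the equilibrium price 550, so it binds.
At p = 439: qd = 4569 - 439 = 4130 and qs = 8·439 - 381 = 3131.
Quantity traded falls to 3131. At q = 3131 the demand price is 4569 - 3131 = 1438 and the supply price is (381 + 3131)/8 = 439.
Deadweight loss = ½ · (1438 - 439) · (4019 - 3131) = ½ · 999 · 888 = 443556.

443556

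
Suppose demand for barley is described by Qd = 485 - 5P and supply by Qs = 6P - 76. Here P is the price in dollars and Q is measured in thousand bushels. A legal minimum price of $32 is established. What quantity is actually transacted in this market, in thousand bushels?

230

Setting quantity demanded equal to quantity supplied, 485 - 5P = 6P - 76, gives P* = 51 and Q* = 230.
The floor of 32 is below the equilibrium price 51, so it is not binding; the market clears at P* = 51, Q* = 230.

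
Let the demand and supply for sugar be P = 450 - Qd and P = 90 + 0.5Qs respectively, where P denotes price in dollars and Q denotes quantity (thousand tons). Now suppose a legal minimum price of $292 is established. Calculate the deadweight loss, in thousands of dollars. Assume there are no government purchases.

5043

Rearranging demand gives Qd = 450 - P; rearranging supply gives Qs = 2P - 180. Equilibrium: 450 - P = 2P - 180, so 630 = 3P and P* = 210, Q* = 240.
The floor of 292 is above the equilibrium price 210, so it binds.
At P = 292: Qd = 450 - 292 = 158 and Qs = 2·292 - 180 = 404.
Quantity traded falls to 158. At Q = 158 the demand price is 450 - 158 = 292 and the supply price is (180 + 158)/2 = 169.
Deadweight loss = ½ · (292 - 169) · (240 - 158) = ½ · 123 · 82 = 5043.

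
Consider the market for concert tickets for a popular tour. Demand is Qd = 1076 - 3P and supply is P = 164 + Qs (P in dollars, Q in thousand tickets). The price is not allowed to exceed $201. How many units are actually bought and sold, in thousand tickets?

Rearranging supply gives Qs = P - 164. Without the control the market clears where 1076 - 3P = P - 164, i.e. P* = 310 and Q* = 146.
Since 201 < 310, the ceiling is binding.
At P = 201: Qd = 1076 - 3·201 = 473 and Qs = 201 - 164 = 37.
The quantity actually transacted is the short side, supply: 37.

37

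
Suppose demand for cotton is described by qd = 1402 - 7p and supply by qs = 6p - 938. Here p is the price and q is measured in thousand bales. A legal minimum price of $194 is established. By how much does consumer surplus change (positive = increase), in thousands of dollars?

-1302

Setting quantity demanded equal to quantity supplied, 1402 - 7p = 6p - 938, gives p* = 180 and q* = 142.
Since 194 > 180, the floor is binding.
At p = 194: qd = 1402 - 7·194 = 44 and qs = 6·194 - 938 = 226.
Consumer surplus without the control is ½ · (1402/7 - 180) · 142 = 10082/7.
With the floor, consumers buy 44 units at 194, so CS = ½ · (1402/7 - 194) · 44 = 968/7.
Change in consumer surplus = 968/7 - 10082/7 = -1302.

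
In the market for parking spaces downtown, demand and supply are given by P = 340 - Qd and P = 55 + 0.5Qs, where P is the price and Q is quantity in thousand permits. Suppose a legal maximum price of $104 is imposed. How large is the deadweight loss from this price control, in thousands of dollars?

Rearranging demand gives Qd = 340 - P; rearranging supply gives Qs = 2P - 110. Equilibrium: 340 - P = 2P - 110, so 450 = 3P and P* = 150, Q* = 190.
The ceiling of 104 is below the equilibrium price 150, so it binds.
At P = 104: Qd = 340 - 104 = 236 and Qs = 2·104 - 110 = 98.
Quantity traded falls to 98. At Q = 98 the demand price is 340 - 98 = 242 and the supply price is (110 + 98)/2 = 104.
Deadweight loss = ½ · (242 - 104) · (190 - 98) = ½ · 138 · 92 = 6348.

6348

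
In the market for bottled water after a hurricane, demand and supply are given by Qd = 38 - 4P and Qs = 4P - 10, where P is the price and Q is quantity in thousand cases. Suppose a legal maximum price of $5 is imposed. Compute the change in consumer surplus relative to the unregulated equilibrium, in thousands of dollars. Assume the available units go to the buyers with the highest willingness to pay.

8

In a free market, 38 - 4P = 4P - 10 gives the equilibrium P* = 6, Q* = 14.
Since 5 < 6, the ceiling is binding.
At P = 5: Qd = 38 - 4·5 = 18 and Qs = 4·5 - 10 = 10.
Consumer surplus without the control is ½ · (9.5 - 6) · 14 = 24.5.
With the ceiling, 10 units are sold at 5 (assume they go to the highest-value buyers). The demand price at Q = 10 is 7, so CS = ½ · [(9.5 - 5) + (7 - 5)] · 10 = 32.5.
Change in consumer surplus = 32.5 - 24.5 = 8.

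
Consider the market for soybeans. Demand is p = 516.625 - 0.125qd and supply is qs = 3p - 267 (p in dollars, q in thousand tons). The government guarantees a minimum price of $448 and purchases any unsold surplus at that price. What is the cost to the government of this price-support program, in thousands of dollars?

Rearranging demand gives qd = 4133 - 8p. Setting quantity demanded equal to quantity supplied, 4133 - 8p = 3p - 267, gives p* = 400 and q* = 933.
Because the floor (448) lies above the market-clearing price, it is binding.
At p = 448: qd = 4133 - 8·448 = 549 and qs = 3·448 - 267 = 1077.
Surplus = qs - qd = 528.
Government expenditure = surplus × support price = 528 × 448 = 236544.

236544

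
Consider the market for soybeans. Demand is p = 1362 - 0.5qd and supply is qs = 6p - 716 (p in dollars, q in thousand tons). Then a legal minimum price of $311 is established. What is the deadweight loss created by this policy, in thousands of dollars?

Rearranging demand gives qd = 2724 - 2p. Without the control the market clears where 2724 - 2p = 6p - 716, i.e. p* = 430 and q* = 1864.
Since 311 is below p* = 430, the floor does not bind and the free-market outcome prevails.
Since the control does not bind, no trades are prevented and deadweight loss is zero.

0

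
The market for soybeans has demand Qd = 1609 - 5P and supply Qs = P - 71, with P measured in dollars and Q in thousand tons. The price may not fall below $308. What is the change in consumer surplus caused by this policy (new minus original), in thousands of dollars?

Equilibrium: 1609 - 5P = P - 71, so 1680 = 6P and P* = 280, Q* = 209.
Because the floor (308) lies above the market-clearing price, it is binding.
At P = 308: Qd = 1609 - 5·308 = 69 and Qs = 308 - 71 = 237.
Consumer surplus without the control is ½ · (321.8 - 280) · 209 = 4368.1.
With the floor, consumers buy 69 units at 308, so CS = ½ · (321.8 - 308) · 69 = 476.1.
Change in consumer surplus = 476.1 - 4368.1 = -3892.

-3892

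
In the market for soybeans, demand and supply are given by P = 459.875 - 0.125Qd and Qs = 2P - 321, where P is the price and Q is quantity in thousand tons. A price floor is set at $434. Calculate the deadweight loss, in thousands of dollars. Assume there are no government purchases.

23120

Rearranging demand gives Qd = 3679 - 8P. Without the control the market clears where 3679 - 8P = 2P - 321, i.e. P* = 400 and Q* = 479.
Since 434 > 400, the floor is binding.
At P = 434: Qd = 3679 - 8·434 = 207 and Qs = 2·434 - 321 = 547.
Quantity traded falls to 207. At Q = 207 the demand price is (3679 - 207)/8 = 434 and the supply price is (321 + 207)/2 = 264.
Deadweight loss = ½ · (434 - 264) · (479 - 207) = ½ · 170 · 272 = 23120.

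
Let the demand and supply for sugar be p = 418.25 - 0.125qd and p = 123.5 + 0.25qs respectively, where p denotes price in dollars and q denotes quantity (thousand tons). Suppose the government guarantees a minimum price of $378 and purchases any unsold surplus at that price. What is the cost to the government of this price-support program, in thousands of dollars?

263088

Rearranging demand gives qd = 3346 - 8p; rearranging supply gives qs = 4p - 494. Without the control the market clears where 3346 - 8p = 4p - 494, i.e. p* = 320 and q* = 786.
Because the floor (378) lies above the market-clearing price, it is binding.
At p = 378: qd = 3346 - 8·378 = 322 and qs = 4·378 - 494 = 1018.
Surplus = qs - qd = 696.
Government expenditure = surplus × support price = 696 × 378 = 263088.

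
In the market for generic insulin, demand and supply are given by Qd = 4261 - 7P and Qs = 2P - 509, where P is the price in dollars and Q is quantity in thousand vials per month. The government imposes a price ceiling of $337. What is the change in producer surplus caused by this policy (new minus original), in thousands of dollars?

-69094

In a free market, 4261 - 7P = 2P - 509 gives the equilibrium P* = 530, Q* = 551.
The ceiling of 337 is below the equilibrium price 530, so it binds.
At P = 337: Qd = 4261 - 7·337 = 1902 and Qs = 2·337 - 509 = 165.
Producer surplus without the control is ½ · (530 - 254.5) · 551 = 75900.25.
With the ceiling, producers sell 165 units at 337, so PS = ½ · (337 - 254.5) · 165 = 6806.25.
Change in producer surplus = 6806.25 - 75900.25 = -69094.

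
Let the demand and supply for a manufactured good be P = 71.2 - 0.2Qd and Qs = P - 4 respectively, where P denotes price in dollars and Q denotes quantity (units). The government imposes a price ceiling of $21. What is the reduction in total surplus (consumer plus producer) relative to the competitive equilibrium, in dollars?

Rearranging demand gives Qd = 356 - 5P. In a free market, 356 - 5P = P - 4 gives the equilibrium P* = 60, Q* = 56.
The ceiling of 21 is below the equilibrium price 60, so it binds.
At P = 21: Qd = 356 - 5·21 = 251 and Qs = 21 - 4 = 17.
Quantity traded falls to 17. At Q = 17 the demand price is (356 - 17)/5 = 67.8 and the supply price is 4 + 17 = 21.
Deadweight loss = ½ · (67.8 - 21) · (56 - 17) = ½ · 46.8 · 39 = 912.6.

912.6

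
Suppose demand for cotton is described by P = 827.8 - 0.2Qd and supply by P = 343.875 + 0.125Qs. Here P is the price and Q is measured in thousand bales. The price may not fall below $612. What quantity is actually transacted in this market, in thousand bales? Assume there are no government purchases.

Rearranging demand gives Qd = 4139 - 5P; rearranging supply gives Qs = 8P - 2751. Without the control the market clears where 4139 - 5P = 8P - 2751, i.e. P* = 530 and Q* = 1489.
The floor of 612 is above the equilibrium price 530, so it binds.
At P = 612: Qd = 4139 - 5·612 = 1079 and Qs = 8·612 - 2751 = 2145.
The quantity actually transacted is the short side, demand: 1079.

1079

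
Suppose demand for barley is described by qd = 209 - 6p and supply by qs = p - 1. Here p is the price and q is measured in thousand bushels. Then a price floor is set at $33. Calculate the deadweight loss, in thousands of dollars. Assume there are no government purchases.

189

Equilibrium: 209 - 6p = p - 1, so 210 = 7p and p* = 30, q* = 29.
The floor of 33 is above the equilibrium price 30, so it binds.
At p = 33: qd = 209 - 6·33 = 11 and qs = 33 - 1 = 32.
Quantity traded falls to 11. At q = 11 the demand price is (209 - 11)/6 = 33 and the supply price is 1 + 11 = 12.
Deadweight loss = ½ · (33 - 12) · (29 - 11) = ½ · 21 · 18 = 189.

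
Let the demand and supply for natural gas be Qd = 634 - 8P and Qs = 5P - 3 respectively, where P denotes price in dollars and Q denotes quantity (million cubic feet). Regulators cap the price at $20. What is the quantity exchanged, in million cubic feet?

97

Setting quantity demanded equal to quantity supplied, 634 - 8P = 5P - 3, gives P* = 49 and Q* = 242.
Because the ceiling (20) lies below the market-clearing price, it is binding.
At P = 20: Qd = 634 - 8·20 = 474 and Qs = 5·20 - 3 = 97.
The quantity actually transacted is the short side, supply: 97.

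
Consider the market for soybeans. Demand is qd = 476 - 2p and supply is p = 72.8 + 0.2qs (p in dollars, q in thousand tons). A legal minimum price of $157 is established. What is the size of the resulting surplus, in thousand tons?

Rearranging supply gives qs = 5p - 364. Equilibrium: 476 - 2p = 5p - 364, so 840 = 7p and p* = 120, q* = 236.
Because the floor (157) lies above the market-clearing price, it is binding.
At p = 157: qd = 476 - 2·157 = 162 and qs = 5·157 - 364 = 421.
Surplus = qs - qd = 421 - 162 = 259.

259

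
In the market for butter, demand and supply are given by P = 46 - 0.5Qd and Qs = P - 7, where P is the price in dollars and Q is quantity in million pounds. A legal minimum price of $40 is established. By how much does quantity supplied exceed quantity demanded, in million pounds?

21

Rearranging demand gives Qd = 92 - 2P. In a free market, 92 - 2P = P - 7 gives the equilibrium P* = 33, Q* = 26.
Since 40 > 33, the floor is binding.
At P = 40: Qd = 92 - 2·40 = 12 and Qs = 40 - 7 = 33.
Surplus = Qs - Qd = 33 - 12 = 21.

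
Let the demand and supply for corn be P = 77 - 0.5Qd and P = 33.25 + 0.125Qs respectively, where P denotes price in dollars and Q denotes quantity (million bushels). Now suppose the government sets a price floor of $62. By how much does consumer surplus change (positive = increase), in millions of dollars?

Rearranging demand gives Qd = 154 - 2P; rearranging supply gives Qs = 8P - 266. Without the control the market clears where 154 - 2P = 8P - 266, i.e. P* = 42 and Q* = 70.
The floor of 62 is above the equilibrium price 42, so it binds.
At P = 62: Qd = 154 - 2·62 = 30 and Qs = 8·62 - 266 = 230.
Consumer surplus without the control is ½ · (77 - 42) · 70 = 1225.
With the floor, consumers buy 30 units at 62, so CS = ½ · (77 - 62) · 30 = 225.
Change in consumer surplus = 225 - 1225 = -1000.

-1000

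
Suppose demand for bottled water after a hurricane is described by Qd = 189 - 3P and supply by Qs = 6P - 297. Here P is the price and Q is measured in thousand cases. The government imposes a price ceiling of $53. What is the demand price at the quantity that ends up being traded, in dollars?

Equilibrium: 189 - 3P = 6P - 297, so 486 = 9P and P* = 54, Q* = 27.
Because the ceiling (53) lies below the market-clearing price, it is binding.
At P = 53: Qd = 189 - 3·53 = 30 and Qs = 6·53 - 297 = 21.
Only 21 units reach the market. On the demand curve, the marginal buyer's willingness to pay at Q = 21 is (189 - 21)/3 = 56.

56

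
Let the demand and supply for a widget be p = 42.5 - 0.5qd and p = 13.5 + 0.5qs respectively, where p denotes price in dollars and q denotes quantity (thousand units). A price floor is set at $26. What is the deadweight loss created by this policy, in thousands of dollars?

0

Rearranging demand gives qd = 85 - 2p; rearranging supply gives qs = 2p - 27. Without the control the market clears where 85 - 2p = 2p - 27, i.e. p* = 28 and q* = 29.
The floor of 26 is below the equilibrium price 28, so it is not binding; the market clears at p* = 28, q* = 29.
Since the control does not bind, no trades are prevented and deadweight loss is zero.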